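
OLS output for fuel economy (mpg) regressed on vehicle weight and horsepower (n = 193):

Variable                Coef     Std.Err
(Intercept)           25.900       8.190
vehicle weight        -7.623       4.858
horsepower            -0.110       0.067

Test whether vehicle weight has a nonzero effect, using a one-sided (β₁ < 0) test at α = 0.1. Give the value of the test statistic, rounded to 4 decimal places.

t = -1.5692

Read off: b = -7.623, SE = 4.858 for vehicle weight.
H₀: β₁ = 0 vs H₁: β₁ < 0.
t = -7.623 / 4.858 = -1.5692.
df = n − k − 1 = 193 − 2 − 1 = 190.
One-sided p ≈ 0.0591, which is < 0.1, so reject H₀.
There is evidence that the true slope on vehicle weight is negative, holding the other predictors fixed.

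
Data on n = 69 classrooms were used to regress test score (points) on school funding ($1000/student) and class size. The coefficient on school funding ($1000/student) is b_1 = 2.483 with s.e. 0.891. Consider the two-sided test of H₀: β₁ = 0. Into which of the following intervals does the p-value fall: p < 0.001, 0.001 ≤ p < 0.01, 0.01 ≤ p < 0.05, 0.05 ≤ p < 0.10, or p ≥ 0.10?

0.001 ≤ p < 0.01

t = 2.483 / 0.891 = 2.787.
df = n − k − 1 = 69 − 2 − 1 = 66.
Two-sided p = 2·P(T_{66} > |t|) ≈ 0.0069.
So 0.001 ≤ p < 0.01.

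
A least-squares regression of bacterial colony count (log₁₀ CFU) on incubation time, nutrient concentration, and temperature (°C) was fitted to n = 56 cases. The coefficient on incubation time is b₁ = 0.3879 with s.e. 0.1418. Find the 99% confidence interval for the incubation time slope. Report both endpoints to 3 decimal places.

df = n − k − 1 = 56 − 3 − 1 = 52.
t* = t_{0.005, 52} = 2.673734.
Margin = t* × SE = 2.673734 × 0.1418 = 0.37914.
CI: 0.3879 ± 0.37914 → (0.009, 0.767).
With 99% confidence, each one-unit increase in incubation time is associated with a change of between 0.009 and 0.767 log₁₀ CFU in bacterial colony count, holding the other predictors fixed.

(0.009, 0.767)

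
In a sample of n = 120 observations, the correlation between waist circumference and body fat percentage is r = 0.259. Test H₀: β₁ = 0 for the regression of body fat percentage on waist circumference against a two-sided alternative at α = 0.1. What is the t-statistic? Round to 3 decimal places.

t = r·√(n − 2)/√(1 − r²) = 0.259·√118/√0.932919 = 2.913.
df = n − 2 = 118.
Two-sided p ≈ 0.0043, which is < 0.1, so reject H₀.
There is evidence of a linear association between waist circumference and body fat percentage.

t = 2.913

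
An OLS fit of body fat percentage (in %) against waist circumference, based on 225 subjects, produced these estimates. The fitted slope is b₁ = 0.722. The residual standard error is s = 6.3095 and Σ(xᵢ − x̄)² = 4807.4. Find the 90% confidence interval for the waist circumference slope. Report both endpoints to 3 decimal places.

(0.572, 0.872)

SE(b₁) = s/√Sₓₓ = 6.3095/√4807.4 = 0.0909997.
df = n − 2 = 223.
t* = t_{0.05, 223} = 1.651715.
Margin = t* × SE = 1.651715 × 0.0909997 = 0.15031.
CI: 0.722 ± 0.15031 → (0.572, 0.872).
With 90% confidence, each one-unit increase in waist circumference is associated with a change of between 0.572 and 0.872 % in body fat percentage.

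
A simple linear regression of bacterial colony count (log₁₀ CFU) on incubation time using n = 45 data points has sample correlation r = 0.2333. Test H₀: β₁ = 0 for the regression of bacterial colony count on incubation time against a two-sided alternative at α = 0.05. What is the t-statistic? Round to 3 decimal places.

t = 1.573

t = r·√(n − 2)/√(1 − r²) = 0.2333·√43/√0.945571 = 1.573.
df = n − 2 = 43.
Two-sided p ≈ 0.1230, which is ≥ 0.05, so fail to reject H₀.
The data do not give significant evidence of a linear association between incubation time and bacterial colony count.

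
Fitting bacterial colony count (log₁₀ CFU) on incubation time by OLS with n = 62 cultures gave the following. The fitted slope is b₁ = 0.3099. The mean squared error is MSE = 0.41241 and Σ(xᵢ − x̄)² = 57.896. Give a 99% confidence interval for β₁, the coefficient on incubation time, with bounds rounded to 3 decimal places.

(0.085, 0.534)

SE(b₁) = √(MSE/Sₓₓ) = √(0.41241/57.896) = 0.0843996.
df = n − 2 = 60.
t* = t_{0.005, 60} = 2.660283.
Margin = t* × SE = 2.660283 × 0.0843996 = 0.22453.
CI: 0.3099 ± 0.22453 → (0.085, 0.534).
With 99% confidence, each one-unit increase in incubation time is associated with a change of between 0.085 and 0.534 log₁₀ CFU in bacterial colony count.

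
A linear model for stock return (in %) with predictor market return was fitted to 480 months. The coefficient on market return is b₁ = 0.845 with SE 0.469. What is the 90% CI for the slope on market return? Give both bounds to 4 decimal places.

(0.0721, 1.6179)

df = n − 2 = 480 − 2 = 478.
t* = t_{0.05, 478} = 1.648048.
Margin = t* × SE = 1.648048 × 0.469 = 0.772934.
CI: 0.845 ± 0.772934 → (0.0721, 1.6179).
With 90% confidence, each one-unit increase in market return is associated with a change of between 0.0721 and 1.6179 % in stock return.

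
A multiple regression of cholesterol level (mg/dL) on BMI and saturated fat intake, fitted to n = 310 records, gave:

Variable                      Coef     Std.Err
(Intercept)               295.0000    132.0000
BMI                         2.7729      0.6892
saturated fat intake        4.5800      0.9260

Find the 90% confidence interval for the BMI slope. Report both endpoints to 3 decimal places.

Read off: b = 2.7729, SE = 0.6892 for BMI.
df = n − k − 1 = 310 − 2 − 1 = 307.
t* = t_{0.05, 307} = 1.649832.
Margin = t* × SE = 1.649832 × 0.6892 = 1.13706.
CI: 2.7729 ± 1.13706 → (1.636, 3.910).

(1.636, 3.910)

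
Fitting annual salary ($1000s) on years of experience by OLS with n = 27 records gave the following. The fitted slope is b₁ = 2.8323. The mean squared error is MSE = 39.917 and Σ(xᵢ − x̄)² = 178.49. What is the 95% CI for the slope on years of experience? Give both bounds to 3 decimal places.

(1.858, 3.806)

SE(b₁) = √(MSE/Sₓₓ) = √(39.917/178.49) = 0.472903.
df = n − 2 = 25.
t* = t_{0.025, 25} = 2.059539.
Margin = t* × SE = 2.059539 × 0.472903 = 0.97396.
CI: 2.8323 ± 0.97396 → (1.858, 3.806).
With 95% confidence, each one-unit increase in years of experience is associated with a change of between 1.858 and 3.806 $1000s in annual salary.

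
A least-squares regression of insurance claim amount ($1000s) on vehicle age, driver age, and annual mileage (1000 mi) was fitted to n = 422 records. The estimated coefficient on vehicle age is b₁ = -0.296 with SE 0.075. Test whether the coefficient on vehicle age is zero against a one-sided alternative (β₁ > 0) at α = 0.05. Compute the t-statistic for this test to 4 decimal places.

t = -3.9467

H₀: β₁ = 0 vs H₁: β₁ > 0.
t = (b₁ − β₁⁰)/SE = -0.296 / 0.075 = -3.9467.
df = n − k − 1 = 422 − 3 − 1 = 418.
One-sided p ≈ 1.0000, which is ≥ 0.05, so fail to reject H₀.
The data do not give significant evidence that the true slope on vehicle age is positive, holding the other predictors fixed.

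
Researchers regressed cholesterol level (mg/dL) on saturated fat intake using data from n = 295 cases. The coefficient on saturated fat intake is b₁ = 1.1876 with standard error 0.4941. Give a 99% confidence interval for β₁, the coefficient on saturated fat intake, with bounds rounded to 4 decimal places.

df = n − 2 = 295 − 2 = 293.
t* = t_{0.005, 293} = 2.592713.
Margin = t* × SE = 2.592713 × 0.4941 = 1.281059.
CI: 1.1876 ± 1.281059 → (-0.0935, 2.4687).
With 99% confidence, each one-unit increase in saturated fat intake is associated with a change of between -0.0935 and 2.4687 mg/dL in cholesterol level.

(-0.0935, 2.4687)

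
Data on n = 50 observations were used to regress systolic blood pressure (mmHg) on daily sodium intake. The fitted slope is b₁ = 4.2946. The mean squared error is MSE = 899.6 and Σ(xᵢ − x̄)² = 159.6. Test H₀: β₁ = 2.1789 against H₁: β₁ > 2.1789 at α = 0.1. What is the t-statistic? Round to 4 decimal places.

SE(b₁) = √(MSE/Sₓₓ) = √(899.6/159.6) = 2.37415.
t = (4.2946 − 2.1789) / 2.37415 = 0.8911.
df = n − 2 = 48.
One-sided p ≈ 0.1886, which is ≥ 0.1, so fail to reject H₀.
The data do not give significant evidence that the true slope on daily sodium intake exceeds 2.1789 mmHg per unit.

t = 0.8911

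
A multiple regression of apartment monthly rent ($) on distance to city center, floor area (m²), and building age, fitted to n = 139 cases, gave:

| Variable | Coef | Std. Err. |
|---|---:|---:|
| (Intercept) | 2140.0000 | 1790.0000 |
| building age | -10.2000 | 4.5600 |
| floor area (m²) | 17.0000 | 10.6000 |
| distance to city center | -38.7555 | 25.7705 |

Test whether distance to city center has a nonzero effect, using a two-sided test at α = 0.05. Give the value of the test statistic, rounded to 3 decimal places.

Read off: b = -38.7555, SE = 25.7705 for distance to city center.
H₀: β₁ = 0 vs H₁: β₁ ≠ 0.
t = -38.7555 / 25.7705 = -1.504.
df = n − k − 1 = 139 − 3 − 1 = 135.
Two-sided p ≈ 0.1350, which is ≥ 0.05, so fail to reject H₀.
The data do not give significant evidence of an association between distance to city center and apartment monthly rent, after adjusting for the other predictors.

t = -1.504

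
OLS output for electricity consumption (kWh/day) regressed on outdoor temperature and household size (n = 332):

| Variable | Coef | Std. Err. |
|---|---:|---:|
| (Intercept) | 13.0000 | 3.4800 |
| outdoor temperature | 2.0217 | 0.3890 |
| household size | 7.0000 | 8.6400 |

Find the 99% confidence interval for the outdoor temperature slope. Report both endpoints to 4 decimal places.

(1.0139, 3.0295)

Read off: b = 2.0217, SE = 0.3890 for outdoor temperature.
df = n − k − 1 = 332 − 2 − 1 = 329.
t* = t_{0.005, 329} = 2.590855.
Margin = t* × SE = 2.590855 × 0.3890 = 1.007843.
CI: 2.0217 ± 1.007843 → (1.0139, 3.0295).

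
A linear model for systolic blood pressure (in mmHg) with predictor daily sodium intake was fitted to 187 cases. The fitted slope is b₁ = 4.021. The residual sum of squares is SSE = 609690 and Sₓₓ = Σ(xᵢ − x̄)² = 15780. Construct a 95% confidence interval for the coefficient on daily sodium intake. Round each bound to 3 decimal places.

(3.119, 4.923)

MSE = SSE/(n − 2) = 609690/185 = 3295.62.
SE(b₁) = √(MSE/Sₓₓ) = √(3295.62/15780) = 0.456999.
df = n − 2 = 185.
t* = t_{0.025, 185} = 1.97287.
Margin = t* × SE = 1.97287 × 0.456999 = 0.90160.
CI: 4.021 ± 0.90160 → (3.119, 4.923).
With 95% confidence, each one-unit increase in daily sodium intake is associated with a change of between 3.119 and 4.923 mmHg in systolic blood pressure.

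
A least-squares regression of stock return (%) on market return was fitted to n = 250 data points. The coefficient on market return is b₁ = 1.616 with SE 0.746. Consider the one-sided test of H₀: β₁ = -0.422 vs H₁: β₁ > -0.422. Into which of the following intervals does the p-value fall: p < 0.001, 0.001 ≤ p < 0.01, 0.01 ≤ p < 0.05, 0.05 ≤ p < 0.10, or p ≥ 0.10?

0.001 ≤ p < 0.01

t = (1.616 − (-0.422)) / 0.746 = 2.732.
df = n − 2 = 250 − 2 = 248.
One-sided p = P(T_{248} > t) ≈ 0.0034.
So 0.001 ≤ p < 0.01.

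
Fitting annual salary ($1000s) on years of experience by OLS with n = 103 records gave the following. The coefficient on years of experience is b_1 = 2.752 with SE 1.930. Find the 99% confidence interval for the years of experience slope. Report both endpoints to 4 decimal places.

(-2.3150, 7.8190)

df = n − 2 = 103 − 2 = 101.
t* = t_{0.005, 101} = 2.625386.
Margin = t* × SE = 2.625386 × 1.930 = 5.066995.
CI: 2.752 ± 5.066995 → (-2.3150, 7.8190).
With 99% confidence, each one-unit increase in years of experience is associated with a change of between -2.3150 and 7.8190 $1000s in annual salary.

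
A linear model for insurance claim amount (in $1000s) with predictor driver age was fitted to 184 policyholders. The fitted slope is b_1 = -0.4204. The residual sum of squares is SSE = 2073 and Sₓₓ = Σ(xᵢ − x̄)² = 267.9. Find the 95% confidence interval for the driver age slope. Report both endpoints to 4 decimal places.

(-0.8272, -0.0136)

MSE = SSE/(n − 2) = 2073/182 = 11.3901.
SE(b_1) = √(MSE/Sₓₓ) = √(11.3901/267.9) = 0.206195.
df = n − 2 = 182.
t* = t_{0.025, 182} = 1.973084.
Margin = t* × SE = 1.973084 × 0.206195 = 0.406840.
CI: -0.4204 ± 0.406840 → (-0.8272, -0.0136).
With 95% confidence, each one-unit increase in driver age is associated with a change of between -0.8272 and -0.0136 $1000s in insurance claim amount.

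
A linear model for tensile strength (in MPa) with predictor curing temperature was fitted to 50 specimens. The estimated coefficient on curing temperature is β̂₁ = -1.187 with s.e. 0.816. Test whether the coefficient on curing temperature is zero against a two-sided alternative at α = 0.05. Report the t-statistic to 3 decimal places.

t = -1.455

H₀: β₁ = 0 vs H₁: β₁ ≠ 0.
t = (β̂₁ − β₁⁰)/SE = -1.187 / 0.816 = -1.455.
df = n − 2 = 50 − 2 = 48.
Two-sided p ≈ 0.1523, which is ≥ 0.05, so fail to reject H₀.
The data do not give significant evidence of an association between curing temperature and tensile strength.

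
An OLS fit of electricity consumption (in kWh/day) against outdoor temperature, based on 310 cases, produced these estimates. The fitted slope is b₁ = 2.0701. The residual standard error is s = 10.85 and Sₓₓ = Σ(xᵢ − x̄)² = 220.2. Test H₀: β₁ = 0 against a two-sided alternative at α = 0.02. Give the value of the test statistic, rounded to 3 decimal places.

t = 2.831

SE(b₁) = s/√Sₓₓ = 10.85/√220.2 = 0.731175.
t = 2.0701 / 0.731175 = 2.831.
df = n − 2 = 308.
Two-sided p ≈ 0.0049, which is < 0.02, so reject H₀.
There is evidence that outdoor temperature is associated with electricity consumption.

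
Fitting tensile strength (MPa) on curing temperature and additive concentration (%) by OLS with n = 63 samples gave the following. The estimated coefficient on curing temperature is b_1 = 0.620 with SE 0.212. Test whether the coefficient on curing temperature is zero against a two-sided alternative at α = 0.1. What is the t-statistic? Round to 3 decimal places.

t = 2.925

H₀: β₁ = 0 vs H₁: β₁ ≠ 0.
t = (b_1 − β₁⁰)/SE = 0.620 / 0.212 = 2.925.
df = n − k − 1 = 63 − 2 − 1 = 60.
Two-sided p ≈ 0.0049, which is < 0.1, so reject H₀.
There is evidence that curing temperature is associated with tensile strength, holding the other predictors fixed.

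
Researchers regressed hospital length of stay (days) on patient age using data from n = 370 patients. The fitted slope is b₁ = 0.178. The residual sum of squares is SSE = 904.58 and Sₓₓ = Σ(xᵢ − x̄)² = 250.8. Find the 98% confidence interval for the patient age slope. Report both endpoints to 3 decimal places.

(-0.053, 0.409)

MSE = SSE/(n − 2) = 904.58/368 = 2.4581.
SE(b₁) = √(MSE/Sₓₓ) = √(2.4581/250.8) = 0.0990001.
df = n − 2 = 368.
t* = t_{0.01, 368} = 2.336524.
Margin = t* × SE = 2.336524 × 0.0990001 = 0.23132.
CI: 0.178 ± 0.23132 → (-0.053, 0.409).
With 98% confidence, each one-unit increase in patient age is associated with a change of between -0.053 and 0.409 days in hospital length of stay.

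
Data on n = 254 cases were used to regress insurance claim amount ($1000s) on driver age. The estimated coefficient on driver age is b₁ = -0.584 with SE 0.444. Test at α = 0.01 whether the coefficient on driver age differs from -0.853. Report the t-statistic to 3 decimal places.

H₀: β₁ = -0.853 vs H₁: β₁ ≠ -0.853.
t = (b₁ − β₁⁰)/SE = (-0.584 − (-0.853)) / 0.444 = 0.606.
df = n − 2 = 254 − 2 = 252.
Two-sided p ≈ 0.5452, which is ≥ 0.01, so fail to reject H₀.
The data are consistent with a true slope of -0.853 $1000s per unit of driver age.

t = 0.606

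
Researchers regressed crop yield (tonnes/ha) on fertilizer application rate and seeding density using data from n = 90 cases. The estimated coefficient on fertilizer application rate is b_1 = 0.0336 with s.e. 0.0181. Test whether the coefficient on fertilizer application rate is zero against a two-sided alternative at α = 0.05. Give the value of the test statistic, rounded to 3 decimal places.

t = 1.856

H₀: β₁ = 0 vs H₁: β₁ ≠ 0.
t = (b_1 − β₁⁰)/SE = 0.0336 / 0.0181 = 1.856.
df = n − k − 1 = 90 − 2 − 1 = 87.
Two-sided p ≈ 0.0668, which is ≥ 0.05, so fail to reject H₀.
The data do not give significant evidence of an association between fertilizer application rate and crop yield, after adjusting for the other predictors.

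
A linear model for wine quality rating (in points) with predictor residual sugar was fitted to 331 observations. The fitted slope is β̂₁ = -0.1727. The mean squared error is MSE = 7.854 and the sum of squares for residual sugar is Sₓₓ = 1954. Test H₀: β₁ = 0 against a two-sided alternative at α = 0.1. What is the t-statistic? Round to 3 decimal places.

t = -2.724

SE(β̂₁) = √(MSE/Sₓₓ) = √(7.854/1954) = 0.0633991.
t = -0.1727 / 0.0633991 = -2.724.
df = n − 2 = 329.
Two-sided p ≈ 0.0068, which is < 0.1, so reject H₀.
There is evidence that residual sugar is associated with wine quality rating.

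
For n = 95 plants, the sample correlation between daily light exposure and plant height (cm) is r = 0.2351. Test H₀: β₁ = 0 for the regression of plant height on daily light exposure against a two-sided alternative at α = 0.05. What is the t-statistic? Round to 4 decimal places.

t = 2.3326

t = r·√(n − 2)/√(1 − r²) = 0.2351·√93/√0.944728 = 2.3326.
df = n − 2 = 93.
Two-sided p ≈ 0.0218, which is < 0.05, so reject H₀.
There is evidence of a linear association between daily light exposure and plant height.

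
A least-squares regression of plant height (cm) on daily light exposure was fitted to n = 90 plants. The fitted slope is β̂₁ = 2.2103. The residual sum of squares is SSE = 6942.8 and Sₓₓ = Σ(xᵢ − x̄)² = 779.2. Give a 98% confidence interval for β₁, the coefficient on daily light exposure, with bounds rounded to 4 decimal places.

MSE = SSE/(n − 2) = 6942.8/88 = 78.8955.
SE(β̂₁) = √(MSE/Sₓₓ) = √(78.8955/779.2) = 0.318201.
df = n − 2 = 88.
t* = t_{0.01, 88} = 2.369472.
Margin = t* × SE = 2.369472 × 0.318201 = 0.753968.
CI: 2.2103 ± 0.753968 → (1.4563, 2.9643).
With 98% confidence, each one-unit increase in daily light exposure is associated with a change of between 1.4563 and 2.9643 cm in plant height.

(1.4563, 2.9643)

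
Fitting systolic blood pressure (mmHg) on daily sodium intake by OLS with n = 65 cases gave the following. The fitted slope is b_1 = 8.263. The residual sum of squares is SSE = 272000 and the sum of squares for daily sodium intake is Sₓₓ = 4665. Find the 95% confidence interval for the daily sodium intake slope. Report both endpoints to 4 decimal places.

(6.3405, 10.1855)

MSE = SSE/(n − 2) = 272000/63 = 4317.46.
SE(b_1) = √(MSE/Sₓₓ) = √(4317.46/4665) = 0.962029.
df = n − 2 = 63.
t* = t_{0.025, 63} = 1.998341.
Margin = t* × SE = 1.998341 × 0.962029 = 1.922462.
CI: 8.263 ± 1.922462 → (6.3405, 10.1855).
With 95% confidence, each one-unit increase in daily sodium intake is associated with a change of between 6.3405 and 10.1855 mmHg in systolic blood pressure.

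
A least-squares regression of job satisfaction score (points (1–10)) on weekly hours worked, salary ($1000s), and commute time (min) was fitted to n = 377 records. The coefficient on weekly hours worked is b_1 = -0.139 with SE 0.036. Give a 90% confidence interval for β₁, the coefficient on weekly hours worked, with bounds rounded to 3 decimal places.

df = n − k − 1 = 377 − 3 − 1 = 373.
t* = t_{0.05, 373} = 1.648949.
Margin = t* × SE = 1.648949 × 0.036 = 0.05936.
CI: -0.139 ± 0.05936 → (-0.198, -0.080).
With 90% confidence, each one-unit increase in weekly hours worked is associated with a change of between -0.198 and -0.080 points (1–10) in job satisfaction score, holding the other predictors fixed.

(-0.198, -0.080)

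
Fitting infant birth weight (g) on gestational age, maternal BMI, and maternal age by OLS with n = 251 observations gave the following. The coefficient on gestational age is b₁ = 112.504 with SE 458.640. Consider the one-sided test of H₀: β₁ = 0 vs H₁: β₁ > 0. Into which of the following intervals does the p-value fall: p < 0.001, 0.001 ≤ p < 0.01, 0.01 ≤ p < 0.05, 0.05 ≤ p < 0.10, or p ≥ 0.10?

p ≥ 0.10

t = 112.504 / 458.640 = 0.245.
df = n − k − 1 = 251 − 3 − 1 = 247.
One-sided p = P(T_{247} > t) ≈ 0.4032.
So p ≥ 0.10.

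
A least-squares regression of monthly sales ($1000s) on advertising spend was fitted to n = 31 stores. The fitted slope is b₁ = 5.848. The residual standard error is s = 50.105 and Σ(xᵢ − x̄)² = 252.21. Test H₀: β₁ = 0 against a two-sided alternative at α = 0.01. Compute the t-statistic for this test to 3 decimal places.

t = 1.854

SE(b₁) = s/√Sₓₓ = 50.105/√252.21 = 3.155.
t = 5.848 / 3.155 = 1.854.
df = n − 2 = 29.
Two-sided p ≈ 0.0740, which is ≥ 0.01, so fail to reject H₀.
The data do not give significant evidence of an association between advertising spend and monthly sales.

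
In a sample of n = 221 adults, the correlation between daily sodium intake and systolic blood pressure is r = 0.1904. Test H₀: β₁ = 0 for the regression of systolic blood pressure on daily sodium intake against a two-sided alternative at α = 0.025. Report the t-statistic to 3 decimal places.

t = 2.870

t = r·√(n − 2)/√(1 − r²) = 0.1904·√219/√0.963748 = 2.870.
df = n − 2 = 219.
Two-sided p ≈ 0.0045, which is < 0.025, so reject H₀.
There is evidence of a linear association between daily sodium intake and systolic blood pressure.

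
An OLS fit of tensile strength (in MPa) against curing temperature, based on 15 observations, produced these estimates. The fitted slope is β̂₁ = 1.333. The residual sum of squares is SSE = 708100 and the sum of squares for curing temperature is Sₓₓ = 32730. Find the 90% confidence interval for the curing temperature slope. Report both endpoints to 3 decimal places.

MSE = SSE/(n − 2) = 708100/13 = 54469.2.
SE(β̂₁) = √(MSE/Sₓₓ) = √(54469.2/32730) = 1.29004.
df = n − 2 = 13.
t* = t_{0.05, 13} = 1.770933.
Margin = t* × SE = 1.770933 × 1.29004 = 2.28457.
CI: 1.333 ± 2.28457 → (-0.952, 3.618).
With 90% confidence, each one-unit increase in curing temperature is associated with a change of between -0.952 and 3.618 MPa in tensile strength.

(-0.952, 3.618)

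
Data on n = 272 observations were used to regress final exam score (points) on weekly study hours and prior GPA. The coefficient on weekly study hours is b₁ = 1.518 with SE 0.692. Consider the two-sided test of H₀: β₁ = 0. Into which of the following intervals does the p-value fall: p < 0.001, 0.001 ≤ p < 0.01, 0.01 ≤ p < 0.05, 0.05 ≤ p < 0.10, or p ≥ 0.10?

0.01 ≤ p < 0.05

t = 1.518 / 0.692 = 2.194.
df = n − k − 1 = 272 − 2 − 1 = 269.
Two-sided p = 2·P(T_{269} > |t|) ≈ 0.0291.
So 0.01 ≤ p < 0.05.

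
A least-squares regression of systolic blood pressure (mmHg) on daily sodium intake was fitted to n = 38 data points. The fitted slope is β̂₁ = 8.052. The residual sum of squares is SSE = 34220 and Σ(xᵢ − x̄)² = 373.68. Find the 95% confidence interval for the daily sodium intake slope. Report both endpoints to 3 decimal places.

(4.817, 11.287)

MSE = SSE/(n − 2) = 34220/36 = 950.556.
SE(β̂₁) = √(MSE/Sₓₓ) = √(950.556/373.68) = 1.59492.
df = n − 2 = 36.
t* = t_{0.025, 36} = 2.028094.
Margin = t* × SE = 2.028094 × 1.59492 = 3.23465.
CI: 8.052 ± 3.23465 → (4.817, 11.287).
With 95% confidence, each one-unit increase in daily sodium intake is associated with a change of between 4.817 and 11.287 mmHg in systolic blood pressure.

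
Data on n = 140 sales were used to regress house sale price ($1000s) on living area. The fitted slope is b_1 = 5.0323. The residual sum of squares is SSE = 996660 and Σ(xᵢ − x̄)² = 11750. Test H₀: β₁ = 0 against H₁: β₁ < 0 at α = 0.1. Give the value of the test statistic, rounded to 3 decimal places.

t = 6.419

MSE = SSE/(n − 2) = 996660/138 = 7222.17.
SE(b_1) = √(MSE/Sₓₓ) = √(7222.17/11750) = 0.783998.
t = 5.0323 / 0.783998 = 6.419.
df = n − 2 = 138.
One-sided p ≈ 1.0000, which is ≥ 0.1, so fail to reject H₀.
The data do not give significant evidence that the true slope on living area is negative.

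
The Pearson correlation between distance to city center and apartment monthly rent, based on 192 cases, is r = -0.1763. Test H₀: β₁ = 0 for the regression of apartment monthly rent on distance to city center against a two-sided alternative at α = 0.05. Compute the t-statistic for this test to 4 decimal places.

t = -2.4688

t = r·√(n − 2)/√(1 − r²) = -0.1763·√190/√0.968918 = -2.4688.
df = n − 2 = 190.
Two-sided p ≈ 0.0144, which is < 0.05, so reject H₀.
There is evidence of a linear association between distance to city center and apartment monthly rent.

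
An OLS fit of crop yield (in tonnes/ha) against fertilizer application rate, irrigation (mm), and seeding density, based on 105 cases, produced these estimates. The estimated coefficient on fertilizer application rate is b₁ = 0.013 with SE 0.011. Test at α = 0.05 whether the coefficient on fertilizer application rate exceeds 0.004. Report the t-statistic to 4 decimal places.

H₀: β₁ = 0.004 vs H₁: β₁ > 0.004.
t = (b₁ − β₁⁰)/SE = (0.013 − 0.004) / 0.011 = 0.8182.
df = n − k − 1 = 105 − 3 − 1 = 101.
One-sided p ≈ 0.2076, which is ≥ 0.05, so fail to reject H₀.
The data do not give significant evidence that the true slope on fertilizer application rate exceeds 0.004 tonnes/ha per unit, holding the other predictors fixed.

t = 0.8182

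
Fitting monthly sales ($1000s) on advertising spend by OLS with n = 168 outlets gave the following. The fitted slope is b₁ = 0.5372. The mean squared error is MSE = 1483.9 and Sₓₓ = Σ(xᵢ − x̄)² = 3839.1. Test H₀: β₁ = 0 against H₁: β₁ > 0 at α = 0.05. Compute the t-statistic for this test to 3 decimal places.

t = 0.864

SE(b₁) = √(MSE/Sₓₓ) = √(1483.9/3839.1) = 0.62171.
t = 0.5372 / 0.62171 = 0.864.
df = n − 2 = 166.
One-sided p ≈ 0.1944, which is ≥ 0.05, so fail to reject H₀.
The data do not give significant evidence that the true slope on advertising spend is positive.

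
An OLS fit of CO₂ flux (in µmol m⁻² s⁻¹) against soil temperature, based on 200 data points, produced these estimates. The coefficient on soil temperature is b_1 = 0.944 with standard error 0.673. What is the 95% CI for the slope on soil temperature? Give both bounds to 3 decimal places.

(-0.383, 2.271)

df = n − 2 = 200 − 2 = 198.
t* = t_{0.025, 198} = 1.972017.
Margin = t* × SE = 1.972017 × 0.673 = 1.32717.
CI: 0.944 ± 1.32717 → (-0.383, 2.271).
With 95% confidence, each one-unit increase in soil temperature is associated with a change of between -0.383 and 2.271 µmol m⁻² s⁻¹ in CO₂ flux.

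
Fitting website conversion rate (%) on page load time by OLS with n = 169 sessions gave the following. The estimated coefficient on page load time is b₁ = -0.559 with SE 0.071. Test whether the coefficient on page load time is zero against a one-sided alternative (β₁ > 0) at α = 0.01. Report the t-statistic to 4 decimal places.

t = -7.8732

H₀: β₁ = 0 vs H₁: β₁ > 0.
t = (b₁ − β₁⁰)/SE = -0.559 / 0.071 = -7.8732.
df = n − 2 = 169 − 2 = 167.
One-sided p ≈ 1.0000, which is ≥ 0.01, so fail to reject H₀.
The data do not give significant evidence that the true slope on page load time is positive.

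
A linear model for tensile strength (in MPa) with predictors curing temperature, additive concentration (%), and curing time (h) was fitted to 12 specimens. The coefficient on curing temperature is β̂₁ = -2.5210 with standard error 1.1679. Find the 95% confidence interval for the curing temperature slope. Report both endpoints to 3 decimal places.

df = n − k − 1 = 12 − 3 − 1 = 8.
t* = t_{0.025, 8} = 2.306004.
Margin = t* × SE = 2.306004 × 1.1679 = 2.69318.
CI: -2.5210 ± 2.69318 → (-5.214, 0.172).
With 95% confidence, each one-unit increase in curing temperature is associated with a change of between -5.214 and 0.172 MPa in tensile strength, holding the other predictors fixed.

(-5.214, 0.172)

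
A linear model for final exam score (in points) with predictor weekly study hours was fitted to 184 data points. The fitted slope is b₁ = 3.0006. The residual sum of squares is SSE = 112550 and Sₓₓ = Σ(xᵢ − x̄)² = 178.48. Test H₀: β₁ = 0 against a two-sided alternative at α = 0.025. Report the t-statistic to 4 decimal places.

MSE = SSE/(n − 2) = 112550/182 = 618.407.
SE(b₁) = √(MSE/Sₓₓ) = √(618.407/178.48) = 1.86141.
t = 3.0006 / 1.86141 = 1.6120.
df = n − 2 = 182.
Two-sided p ≈ 0.1087, which is ≥ 0.025, so fail to reject H₀.
The data do not give significant evidence of an association between weekly study hours and final exam score.

t = 1.6120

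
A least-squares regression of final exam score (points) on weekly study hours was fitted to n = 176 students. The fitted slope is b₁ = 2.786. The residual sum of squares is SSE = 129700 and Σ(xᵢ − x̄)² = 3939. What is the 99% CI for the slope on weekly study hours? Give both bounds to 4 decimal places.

(1.6531, 3.9189)

MSE = SSE/(n − 2) = 129700/174 = 745.402.
SE(b₁) = √(MSE/Sₓₓ) = √(745.402/3939) = 0.435013.
df = n − 2 = 174.
t* = t_{0.005, 174} = 2.604379.
Margin = t* × SE = 2.604379 × 0.435013 = 1.132939.
CI: 2.786 ± 1.132939 → (1.6531, 3.9189).
With 99% confidence, each one-unit increase in weekly study hours is associated with a change of between 1.6531 and 3.9189 points in final exam score.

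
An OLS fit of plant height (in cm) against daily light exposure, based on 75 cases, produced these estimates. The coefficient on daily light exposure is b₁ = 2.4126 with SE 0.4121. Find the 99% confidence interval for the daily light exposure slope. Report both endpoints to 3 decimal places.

df = n − 2 = 75 − 2 = 73.
t* = t_{0.005, 73} = 2.644869.
Margin = t* × SE = 2.644869 × 0.4121 = 1.08995.
CI: 2.4126 ± 1.08995 → (1.323, 3.503).
With 99% confidence, each one-unit increase in daily light exposure is associated with a change of between 1.323 and 3.503 cm in plant height.

(1.323, 3.503)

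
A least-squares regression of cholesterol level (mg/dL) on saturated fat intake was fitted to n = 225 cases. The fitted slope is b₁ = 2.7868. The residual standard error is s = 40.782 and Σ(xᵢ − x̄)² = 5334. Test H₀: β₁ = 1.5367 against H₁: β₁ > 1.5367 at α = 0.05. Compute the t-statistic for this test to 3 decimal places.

SE(b₁) = s/√Sₓₓ = 40.782/√5334 = 0.558396.
t = (2.7868 − 1.5367) / 0.558396 = 2.239.
df = n − 2 = 223.
One-sided p ≈ 0.0131, which is < 0.05, so reject H₀.
There is evidence that the true slope on saturated fat intake exceeds 1.5367 mg/dL per unit.

t = 2.239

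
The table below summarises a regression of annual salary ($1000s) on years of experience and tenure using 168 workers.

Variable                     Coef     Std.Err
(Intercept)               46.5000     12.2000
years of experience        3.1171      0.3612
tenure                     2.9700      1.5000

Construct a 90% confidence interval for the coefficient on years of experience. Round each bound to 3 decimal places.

Read off: b = 3.1171, SE = 0.3612 for years of experience.
df = n − k − 1 = 168 − 2 − 1 = 165.
t* = t_{0.05, 165} = 1.654141.
Margin = t* × SE = 1.654141 × 0.3612 = 0.59748.
CI: 3.1171 ± 0.59748 → (2.520, 3.715).

(2.520, 3.715)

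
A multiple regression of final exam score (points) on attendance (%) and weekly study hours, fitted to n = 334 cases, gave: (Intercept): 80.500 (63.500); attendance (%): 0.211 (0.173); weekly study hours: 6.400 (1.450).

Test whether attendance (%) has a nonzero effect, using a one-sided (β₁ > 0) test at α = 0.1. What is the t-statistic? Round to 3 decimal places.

Read off: b = 0.211, SE = 0.173 for attendance (%).
H₀: β₁ = 0 vs H₁: β₁ > 0.
t = 0.211 / 0.173 = 1.220.
df = n − k − 1 = 334 − 2 − 1 = 331.
One-sided p ≈ 0.1117, which is ≥ 0.1, so fail to reject H₀.
The data do not give significant evidence that the true slope on attendance (%) is positive, holding the other predictors fixed.

t = 1.220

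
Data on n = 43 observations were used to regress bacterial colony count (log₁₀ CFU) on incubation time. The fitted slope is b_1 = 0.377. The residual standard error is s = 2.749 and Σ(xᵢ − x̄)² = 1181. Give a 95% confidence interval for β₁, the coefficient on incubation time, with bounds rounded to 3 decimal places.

(0.215, 0.539)

SE(b_1) = s/√Sₓₓ = 2.749/√1181 = 0.0799926.
df = n − 2 = 41.
t* = t_{0.025, 41} = 2.019541.
Margin = t* × SE = 2.019541 × 0.0799926 = 0.16155.
CI: 0.377 ± 0.16155 → (0.215, 0.539).
With 95% confidence, each one-unit increase in incubation time is associated with a change of between 0.215 and 0.539 log₁₀ CFU in bacterial colony count.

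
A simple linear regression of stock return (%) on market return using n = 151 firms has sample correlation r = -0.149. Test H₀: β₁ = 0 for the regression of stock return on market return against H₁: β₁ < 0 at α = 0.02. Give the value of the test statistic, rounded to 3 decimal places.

t = r·√(n − 2)/√(1 − r²) = -0.149·√149/√0.977799 = -1.839.
df = n − 2 = 149.
One-sided p ≈ 0.0339, which is ≥ 0.02, so fail to reject H₀.
The data do not give significant evidence of a linear association between market return and stock return.

t = -1.839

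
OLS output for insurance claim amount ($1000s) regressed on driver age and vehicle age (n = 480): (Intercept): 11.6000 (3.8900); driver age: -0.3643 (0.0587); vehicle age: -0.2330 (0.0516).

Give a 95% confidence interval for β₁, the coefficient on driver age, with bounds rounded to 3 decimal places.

(-0.480, -0.249)

Read off: b = -0.3643, SE = 0.0587 for driver age.
df = n − k − 1 = 480 − 2 − 1 = 477.
t* = t_{0.025, 477} = 1.96495.
Margin = t* × SE = 1.96495 × 0.0587 = 0.11534.
CI: -0.3643 ± 0.11534 → (-0.480, -0.249).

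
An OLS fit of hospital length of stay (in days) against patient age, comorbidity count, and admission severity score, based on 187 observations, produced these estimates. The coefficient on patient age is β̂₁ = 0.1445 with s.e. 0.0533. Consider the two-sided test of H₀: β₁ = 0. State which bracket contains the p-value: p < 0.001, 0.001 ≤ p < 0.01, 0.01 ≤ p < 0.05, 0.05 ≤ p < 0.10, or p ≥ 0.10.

0.001 ≤ p < 0.01

t = 0.1445 / 0.0533 = 2.711.
df = n − k − 1 = 187 − 3 − 1 = 183.
Two-sided p = 2·P(T_{183} > |t|) ≈ 0.0073.
So 0.001 ≤ p < 0.01.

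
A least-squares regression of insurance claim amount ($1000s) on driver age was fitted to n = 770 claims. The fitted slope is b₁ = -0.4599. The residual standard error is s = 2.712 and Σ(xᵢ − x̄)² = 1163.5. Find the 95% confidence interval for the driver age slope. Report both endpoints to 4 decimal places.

(-0.6160, -0.3038)

SE(b₁) = s/√Sₓₓ = 2.712/√1163.5 = 0.0795072.
df = n − 2 = 768.
t* = t_{0.025, 768} = 1.963058.
Margin = t* × SE = 1.963058 × 0.0795072 = 0.156077.
CI: -0.4599 ± 0.156077 → (-0.6160, -0.3038).
With 95% confidence, each one-unit increase in driver age is associated with a change of between -0.6160 and -0.3038 $1000s in insurance claim amount.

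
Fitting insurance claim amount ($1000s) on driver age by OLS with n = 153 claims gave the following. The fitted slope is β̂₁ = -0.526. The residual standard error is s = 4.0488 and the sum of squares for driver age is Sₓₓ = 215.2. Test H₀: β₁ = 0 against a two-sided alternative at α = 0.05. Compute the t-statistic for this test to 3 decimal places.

t = -1.906

SE(β̂₁) = s/√Sₓₓ = 4.0488/√215.2 = 0.275998.
t = -0.526 / 0.275998 = -1.906.
df = n − 2 = 151.
Two-sided p ≈ 0.0586, which is ≥ 0.05, so fail to reject H₀.
The data do not give significant evidence of an association between driver age and insurance claim amount.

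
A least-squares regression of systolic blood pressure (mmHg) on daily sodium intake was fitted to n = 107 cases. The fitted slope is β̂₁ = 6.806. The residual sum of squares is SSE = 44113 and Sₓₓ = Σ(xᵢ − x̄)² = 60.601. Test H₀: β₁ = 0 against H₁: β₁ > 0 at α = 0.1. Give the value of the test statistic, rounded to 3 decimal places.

MSE = SSE/(n − 2) = 44113/105 = 420.124.
SE(β̂₁) = √(MSE/Sₓₓ) = √(420.124/60.601) = 2.63299.
t = 6.806 / 2.63299 = 2.585.
df = n − 2 = 105.
One-sided p ≈ 0.0056, which is < 0.1, so reject H₀.
There is evidence that the true slope on daily sodium intake is positive.

t = 2.585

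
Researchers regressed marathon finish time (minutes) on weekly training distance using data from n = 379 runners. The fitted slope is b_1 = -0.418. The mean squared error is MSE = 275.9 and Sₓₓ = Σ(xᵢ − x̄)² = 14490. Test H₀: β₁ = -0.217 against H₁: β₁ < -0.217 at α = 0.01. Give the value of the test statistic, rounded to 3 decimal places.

t = -1.457

SE(b_1) = √(MSE/Sₓₓ) = √(275.9/14490) = 0.137988.
t = (-0.418 − (-0.217)) / 0.137988 = -1.457.
df = n − 2 = 377.
One-sided p ≈ 0.0730, which is ≥ 0.01, so fail to reject H₀.
The data do not give significant evidence that the true slope on weekly training distance is below -0.217 minutes per unit.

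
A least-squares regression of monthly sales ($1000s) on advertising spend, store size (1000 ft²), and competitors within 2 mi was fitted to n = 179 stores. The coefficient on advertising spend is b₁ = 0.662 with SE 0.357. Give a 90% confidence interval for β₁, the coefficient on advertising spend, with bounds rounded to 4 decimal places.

df = n − k − 1 = 179 − 3 − 1 = 175.
t* = t_{0.05, 175} = 1.653607.
Margin = t* × SE = 1.653607 × 0.357 = 0.590338.
CI: 0.662 ± 0.590338 → (0.0717, 1.2523).
With 90% confidence, each one-unit increase in advertising spend is associated with a change of between 0.0717 and 1.2523 $1000s in monthly sales, holding the other predictors fixed.

(0.0717, 1.2523)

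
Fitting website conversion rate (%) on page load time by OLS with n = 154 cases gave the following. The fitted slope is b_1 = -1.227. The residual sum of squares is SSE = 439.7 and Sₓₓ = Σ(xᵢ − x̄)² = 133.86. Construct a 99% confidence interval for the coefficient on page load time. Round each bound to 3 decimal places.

(-1.610, -0.844)

MSE = SSE/(n − 2) = 439.7/152 = 2.89276.
SE(b_1) = √(MSE/Sₓₓ) = √(2.89276/133.86) = 0.147005.
df = n − 2 = 152.
t* = t_{0.005, 152} = 2.608561.
Margin = t* × SE = 2.608561 × 0.147005 = 0.38347.
CI: -1.227 ± 0.38347 → (-1.610, -0.844).
With 99% confidence, each one-unit increase in page load time is associated with a change of between -1.610 and -0.844 % in website conversion rate.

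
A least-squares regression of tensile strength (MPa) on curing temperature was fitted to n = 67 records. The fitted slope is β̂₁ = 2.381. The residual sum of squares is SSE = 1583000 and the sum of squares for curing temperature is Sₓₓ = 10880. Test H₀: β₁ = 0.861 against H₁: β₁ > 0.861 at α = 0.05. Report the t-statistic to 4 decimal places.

t = 1.0160

MSE = SSE/(n − 2) = 1583000/65 = 24353.8.
SE(β̂₁) = √(MSE/Sₓₓ) = √(24353.8/10880) = 1.49613.
t = (2.381 − 0.861) / 1.49613 = 1.0160.
df = n − 2 = 65.
One-sided p ≈ 0.1567, which is ≥ 0.05, so fail to reject H₀.
The data do not give significant evidence that the true slope on curing temperature exceeds 0.861 MPa per unit.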